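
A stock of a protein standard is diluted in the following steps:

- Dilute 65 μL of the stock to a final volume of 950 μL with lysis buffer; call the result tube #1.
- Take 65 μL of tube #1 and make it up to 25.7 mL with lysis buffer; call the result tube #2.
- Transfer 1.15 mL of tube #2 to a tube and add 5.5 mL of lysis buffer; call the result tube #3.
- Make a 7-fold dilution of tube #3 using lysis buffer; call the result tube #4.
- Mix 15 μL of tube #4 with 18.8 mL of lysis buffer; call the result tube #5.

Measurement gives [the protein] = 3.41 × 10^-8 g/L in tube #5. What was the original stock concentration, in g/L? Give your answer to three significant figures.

Step 1: 65 μL brought to 950 μL → factor 950/65 = 14.615
Step 2: 65 μL brought to 25.7 mL → factor 25700/65 = 395.38
Step 3: 1.15 mL + 5.5 mL = 6.65 mL total → factor 6.65/1.15 = 5.7826
Step 4: 7-fold → factor 7
Step 5: 15 μL + 18.8 mL = 18815 μL total → factor 18815/15 = 1254.3
Overall dilution factor = 14.615 × 395.38 × 5.7826 × 7 × 1254.3 = 2.934 × 10^8
Stock = 3.41 × 10^-8 g/L × 2.934 × 10^8 = 10.0 g/L

10.0 g/L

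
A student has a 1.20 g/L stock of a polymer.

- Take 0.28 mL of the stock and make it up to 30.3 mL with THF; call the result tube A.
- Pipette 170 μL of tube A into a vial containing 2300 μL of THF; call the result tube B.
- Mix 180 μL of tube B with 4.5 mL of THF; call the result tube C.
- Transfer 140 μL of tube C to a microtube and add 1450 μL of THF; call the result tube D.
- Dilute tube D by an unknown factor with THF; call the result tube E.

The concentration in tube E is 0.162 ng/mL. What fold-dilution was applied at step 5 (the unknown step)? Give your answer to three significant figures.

16.0-fold

Step 1: 0.28 mL brought to 30.3 mL → factor 30.3/0.28 = 108.21
Step 2: 170 μL + 2300 μL = 2470 μL total → factor 2470/170 = 14.529
Step 3: 180 μL + 4.5 mL = 4680 μL total → factor 4680/180 = 26
Step 4: 140 μL + 1450 μL = 1590 μL total → factor 1590/140 = 11.357
Step 5: unknown factor x
Product of known-step factors = 4.6427 × 10^5
Overall factor = 1.20 g/L / (0.162 ng/mL) = 7.4074 × 10^6
x = 7.4074 × 10^6 / 4.6427 × 10^5 = 16.0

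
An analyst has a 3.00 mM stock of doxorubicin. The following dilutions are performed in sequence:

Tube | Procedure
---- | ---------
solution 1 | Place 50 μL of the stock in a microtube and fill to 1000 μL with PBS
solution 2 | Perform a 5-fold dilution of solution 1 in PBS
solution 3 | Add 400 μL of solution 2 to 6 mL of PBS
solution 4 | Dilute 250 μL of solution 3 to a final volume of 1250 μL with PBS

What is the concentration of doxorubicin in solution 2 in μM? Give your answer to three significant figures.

Step 1: 50 μL brought to 1000 μL → factor 1000/50 = 20
Step 2: 5-fold → factor 5
Dilution factor through solution 2 = 20 × 5 = 100
[solution 2] = 3.00 mM / 100 = 0.03000 mM = 30.0 μM

30.0 μM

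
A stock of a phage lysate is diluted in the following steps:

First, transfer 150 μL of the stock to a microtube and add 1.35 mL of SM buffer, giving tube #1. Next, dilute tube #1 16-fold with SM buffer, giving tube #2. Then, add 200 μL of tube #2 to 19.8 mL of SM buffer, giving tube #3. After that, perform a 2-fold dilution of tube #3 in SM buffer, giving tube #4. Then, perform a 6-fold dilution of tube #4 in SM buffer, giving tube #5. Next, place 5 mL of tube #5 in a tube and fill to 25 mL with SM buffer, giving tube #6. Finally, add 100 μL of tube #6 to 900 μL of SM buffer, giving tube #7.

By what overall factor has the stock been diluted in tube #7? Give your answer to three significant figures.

Step 1: 150 μL + 1.35 mL = 1500 μL total → factor 1500/150 = 10
Step 2: 16-fold → factor 16
Step 3: 200 μL + 19.8 mL = 20000 μL total → factor 20000/200 = 100
Step 4: 2-fold → factor 2
Step 5: 6-fold → factor 6
Step 6: 5 mL brought to 25 mL → factor 25/5 = 5
Step 7: 100 μL + 900 μL = 1000 μL total → factor 1000/100 = 10
Overall dilution factor = 10 × 16 × 100 × 2 × 6 × 5 × 10 = 9.6 × 10^6

9.60 × 10^6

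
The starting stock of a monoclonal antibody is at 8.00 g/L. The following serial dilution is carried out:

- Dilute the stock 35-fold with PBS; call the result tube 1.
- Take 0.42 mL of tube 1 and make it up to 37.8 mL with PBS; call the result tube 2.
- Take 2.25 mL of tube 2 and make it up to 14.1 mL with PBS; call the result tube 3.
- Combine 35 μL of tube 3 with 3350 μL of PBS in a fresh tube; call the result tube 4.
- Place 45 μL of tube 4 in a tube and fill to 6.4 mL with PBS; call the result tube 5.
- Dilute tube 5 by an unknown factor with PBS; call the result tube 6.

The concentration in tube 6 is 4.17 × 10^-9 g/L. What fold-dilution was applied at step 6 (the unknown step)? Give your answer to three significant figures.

Step 1: 35-fold → factor 35
Step 2: 0.42 mL brought to 37.8 mL → factor 37.8/0.42 = 90
Step 3: 2.25 mL brought to 14.1 mL → factor 14.1/2.25 = 6.2667
Step 4: 35 μL + 3350 μL = 3385 μL total → factor 3385/35 = 96.714
Step 5: 45 μL brought to 6.4 mL → factor 6400/45 = 142.22
Step 6: unknown factor x
Product of known-step factors = 2.7152 × 10^8
Overall factor = 8.00 g/L / (4.17 × 10^-9 g/L) = 1.9185 × 10^9
x = 1.9185 × 10^9 / 2.7152 × 10^8 = 7.07

7.07-fold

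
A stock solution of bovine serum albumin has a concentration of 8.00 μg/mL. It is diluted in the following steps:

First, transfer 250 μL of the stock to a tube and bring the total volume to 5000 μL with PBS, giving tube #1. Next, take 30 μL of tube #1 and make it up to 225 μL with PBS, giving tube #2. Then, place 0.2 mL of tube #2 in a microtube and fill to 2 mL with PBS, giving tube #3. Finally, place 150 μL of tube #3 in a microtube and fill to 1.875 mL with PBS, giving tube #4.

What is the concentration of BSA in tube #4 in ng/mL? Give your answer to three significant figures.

Step 1: 250 μL brought to 5000 μL → factor 5000/250 = 20
Step 2: 30 μL brought to 225 μL → factor 225/30 = 7.5
Step 3: 0.2 mL brought to 2 mL → factor 2/0.2 = 10
Step 4: 150 μL brought to 1.875 mL → factor 1875/150 = 12.5
Dilution factor through tube #4 = 20 × 7.5 × 10 × 12.5 = 18750
[tube #4] = 8.00 μg/mL / 18750 = 0.0004267 μg/mL = 0.427 ng/mL

0.427 ng/mL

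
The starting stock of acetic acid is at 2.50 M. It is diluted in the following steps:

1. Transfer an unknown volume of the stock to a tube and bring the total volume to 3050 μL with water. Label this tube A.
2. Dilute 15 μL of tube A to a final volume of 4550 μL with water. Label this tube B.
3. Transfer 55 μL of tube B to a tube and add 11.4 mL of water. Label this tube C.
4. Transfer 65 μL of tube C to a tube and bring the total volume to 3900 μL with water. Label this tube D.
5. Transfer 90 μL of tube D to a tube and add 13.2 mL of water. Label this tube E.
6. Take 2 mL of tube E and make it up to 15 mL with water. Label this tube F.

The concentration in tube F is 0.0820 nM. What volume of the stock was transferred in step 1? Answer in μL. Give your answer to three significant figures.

420 μL

Step 1: v brought to 3050 μL → factor = 3050 μL/v
Step 2: 15 μL brought to 4550 μL → factor 4550/15 = 303.33
Step 3: 55 μL + 11.4 mL = 11455 μL total → factor 11455/55 = 208.27
Step 4: 65 μL brought to 3900 μL → factor 3900/65 = 60
Step 5: 90 μL + 13.2 mL = 13290 μL total → factor 13290/90 = 147.67
Step 6: 2 mL brought to 15 mL → factor 15/2 = 7.5
Product of known-step factors = 4.198 × 10^9
Overall factor = 2.50 M / (0.0820 nM) = 3.0488 × 10^10
Step-1 factor = 3.0488 × 10^10 / 4.198 × 10^9 = 7.2624
v = 3050 μL / 7.2624 = 420 μL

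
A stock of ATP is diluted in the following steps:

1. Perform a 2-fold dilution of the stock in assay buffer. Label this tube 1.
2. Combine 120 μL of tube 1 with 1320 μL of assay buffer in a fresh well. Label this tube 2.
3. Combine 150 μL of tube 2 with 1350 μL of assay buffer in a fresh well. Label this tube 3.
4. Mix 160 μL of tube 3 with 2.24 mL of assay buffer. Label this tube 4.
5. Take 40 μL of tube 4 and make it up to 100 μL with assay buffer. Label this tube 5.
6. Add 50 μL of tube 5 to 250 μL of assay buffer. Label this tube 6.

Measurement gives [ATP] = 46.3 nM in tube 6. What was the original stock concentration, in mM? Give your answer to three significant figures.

2.50 mM

Step 1: 2-fold → factor 2
Step 2: 120 μL + 1320 μL = 1440 μL total → factor 1440/120 = 12
Step 3: 150 μL + 1350 μL = 1500 μL total → factor 1500/150 = 10
Step 4: 160 μL + 2.24 mL = 2400 μL total → factor 2400/160 = 15
Step 5: 40 μL brought to 100 μL → factor 100/40 = 2.5
Step 6: 50 μL + 250 μL = 300 μL total → factor 300/50 = 6
Overall dilution factor = 2 × 12 × 10 × 15 × 2.5 × 6 = 54000
Stock = 46.3 nM × 54000 = 2.500 × 10^6 nM = 2.50 mM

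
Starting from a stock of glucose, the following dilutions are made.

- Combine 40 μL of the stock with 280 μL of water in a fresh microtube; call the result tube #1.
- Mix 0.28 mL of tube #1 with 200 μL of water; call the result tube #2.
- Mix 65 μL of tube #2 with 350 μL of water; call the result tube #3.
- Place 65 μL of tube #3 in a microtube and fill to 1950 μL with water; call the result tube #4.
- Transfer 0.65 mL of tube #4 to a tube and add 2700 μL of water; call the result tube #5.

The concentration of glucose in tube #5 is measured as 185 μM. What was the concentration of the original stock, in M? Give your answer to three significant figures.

2.50 M

Step 1: 40 μL + 280 μL = 320 μL total → factor 320/40 = 8
Step 2: 0.28 mL + 200 μL = 0.48 mL total → factor 0.48/0.28 = 1.7143
Step 3: 65 μL + 350 μL = 415 μL total → factor 415/65 = 6.3846
Step 4: 65 μL brought to 1950 μL → factor 1950/65 = 30
Step 5: 0.65 mL + 2700 μL = 3.35 mL total → factor 3.35/0.65 = 5.1538
Overall dilution factor = 8 × 1.7143 × 6.3846 × 30 × 5.1538 = 13538
Stock = 185 μM × 13538 = 2.505 × 10^6 μM = 2.50 M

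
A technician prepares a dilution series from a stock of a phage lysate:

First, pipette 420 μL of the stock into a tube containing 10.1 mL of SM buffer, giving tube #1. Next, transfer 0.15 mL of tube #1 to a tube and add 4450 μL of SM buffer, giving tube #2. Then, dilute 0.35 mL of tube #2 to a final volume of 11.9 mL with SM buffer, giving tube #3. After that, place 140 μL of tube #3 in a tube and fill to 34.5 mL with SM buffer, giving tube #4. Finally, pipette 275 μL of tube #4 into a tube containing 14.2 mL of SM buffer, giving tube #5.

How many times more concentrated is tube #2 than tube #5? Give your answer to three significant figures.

Step 1: 420 μL + 10.1 mL = 10520 μL total → factor 10520/420 = 25.048
Step 2: 0.15 mL + 4450 μL = 4.6 mL total → factor 4.6/0.15 = 30.667
Step 3: 0.35 mL brought to 11.9 mL → factor 11.9/0.35 = 34
Step 4: 140 μL brought to 34.5 mL → factor 34500/140 = 246.43
Step 5: 275 μL + 14.2 mL = 14475 μL total → factor 14475/275 = 52.636
Dilution factor to tube #2 = 768.13; to tube #5 = 3.3876 × 10^8
[tube #2]/[tube #5] = (factor to tube #5)/(factor to tube #2) = 3.3876 × 10^8/768.13 = 4.41 × 10^5

4.41 × 10^5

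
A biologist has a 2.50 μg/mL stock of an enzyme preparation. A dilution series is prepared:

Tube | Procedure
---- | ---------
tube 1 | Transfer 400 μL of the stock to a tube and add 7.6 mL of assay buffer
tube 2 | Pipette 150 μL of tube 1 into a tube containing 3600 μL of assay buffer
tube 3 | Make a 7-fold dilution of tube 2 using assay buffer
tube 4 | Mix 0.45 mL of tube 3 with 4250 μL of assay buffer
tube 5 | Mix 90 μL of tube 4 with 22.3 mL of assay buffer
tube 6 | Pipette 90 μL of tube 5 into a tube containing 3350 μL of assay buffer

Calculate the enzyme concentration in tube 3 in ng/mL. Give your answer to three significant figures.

0.714 ng/mL

Step 1: 400 μL + 7.6 mL = 8000 μL total → factor 8000/400 = 20
Step 2: 150 μL + 3600 μL = 3750 μL total → factor 3750/150 = 25
Step 3: 7-fold → factor 7
Dilution factor through tube 3 = 20 × 25 × 7 = 3500
[tube 3] = 2.50 μg/mL / 3500 = 0.0007143 μg/mL = 0.714 ng/mL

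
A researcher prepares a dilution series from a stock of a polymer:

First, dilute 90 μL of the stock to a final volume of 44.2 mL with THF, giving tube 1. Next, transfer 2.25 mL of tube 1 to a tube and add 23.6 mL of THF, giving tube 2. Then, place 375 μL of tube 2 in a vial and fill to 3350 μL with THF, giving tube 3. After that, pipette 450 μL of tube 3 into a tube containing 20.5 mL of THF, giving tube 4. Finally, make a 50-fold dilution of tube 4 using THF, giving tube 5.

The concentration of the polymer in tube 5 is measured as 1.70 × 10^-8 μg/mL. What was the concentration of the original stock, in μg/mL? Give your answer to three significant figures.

Step 1: 90 μL brought to 44.2 mL → factor 44200/90 = 491.11
Step 2: 2.25 mL + 23.6 mL = 25.85 mL total → factor 25.85/2.25 = 11.489
Step 3: 375 μL brought to 3350 μL → factor 3350/375 = 8.9333
Step 4: 450 μL + 20.5 mL = 20950 μL total → factor 20950/450 = 46.556
Step 5: 50-fold → factor 50
Overall dilution factor = 491.11 × 11.489 × 8.9333 × 46.556 × 50 = 1.1733 × 10^8
Stock = 1.70 × 10^-8 μg/mL × 1.1733 × 10^8 = 1.99 μg/mL

1.99 μg/mL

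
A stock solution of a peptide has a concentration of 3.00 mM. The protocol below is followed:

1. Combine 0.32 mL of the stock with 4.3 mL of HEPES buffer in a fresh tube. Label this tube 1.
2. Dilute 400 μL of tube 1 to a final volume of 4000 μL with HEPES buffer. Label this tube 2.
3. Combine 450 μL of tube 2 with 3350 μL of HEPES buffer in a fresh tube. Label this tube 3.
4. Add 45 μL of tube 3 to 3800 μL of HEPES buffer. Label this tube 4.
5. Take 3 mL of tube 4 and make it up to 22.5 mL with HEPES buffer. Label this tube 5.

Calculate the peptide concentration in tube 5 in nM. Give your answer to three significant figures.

3.84 nM

Step 1: 0.32 mL + 4.3 mL = 4.62 mL total → factor 4.62/0.32 = 14.438
Step 2: 400 μL brought to 4000 μL → factor 4000/400 = 10
Step 3: 450 μL + 3350 μL = 3800 μL total → factor 3800/450 = 8.4444
Step 4: 45 μL + 3800 μL = 3845 μL total → factor 3845/45 = 85.444
Step 5: 3 mL brought to 22.5 mL → factor 22.5/3 = 7.5
Dilution factor through tube 5 = 14.438 × 10 × 8.4444 × 85.444 × 7.5 = 7.8128 × 10^5
[tube 5] = 3.00 mM / 7.8128 × 10^5 = 3.840 × 10^-6 mM = 3.84 nM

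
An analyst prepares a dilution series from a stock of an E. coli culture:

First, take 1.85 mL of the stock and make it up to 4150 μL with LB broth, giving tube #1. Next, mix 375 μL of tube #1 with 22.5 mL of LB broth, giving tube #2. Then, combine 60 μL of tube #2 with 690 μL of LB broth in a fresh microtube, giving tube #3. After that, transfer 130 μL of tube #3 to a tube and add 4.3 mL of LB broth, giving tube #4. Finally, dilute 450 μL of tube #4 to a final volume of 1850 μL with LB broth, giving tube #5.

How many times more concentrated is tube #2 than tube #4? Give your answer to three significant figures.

426

Step 1: 1.85 mL brought to 4150 μL → factor 4.15/1.85 = 2.2432
Step 2: 375 μL + 22.5 mL = 22875 μL total → factor 22875/375 = 61
Step 3: 60 μL + 690 μL = 750 μL total → factor 750/60 = 12.5
Step 4: 130 μL + 4.3 mL = 4430 μL total → factor 4430/130 = 34.077
Dilution factor to tube #2 = 136.84; to tube #4 = 58288
[tube #2]/[tube #4] = (factor to tube #4)/(factor to tube #2) = 58288/136.84 = 426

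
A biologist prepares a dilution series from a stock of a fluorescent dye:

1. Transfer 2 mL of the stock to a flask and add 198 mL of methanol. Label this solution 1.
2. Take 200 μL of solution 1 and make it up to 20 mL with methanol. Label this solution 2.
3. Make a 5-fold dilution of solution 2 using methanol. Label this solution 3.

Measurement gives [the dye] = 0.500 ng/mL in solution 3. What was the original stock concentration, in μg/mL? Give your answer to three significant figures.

25.0 μg/mL

Step 1: 2 mL + 198 mL = 200 mL total → factor 200/2 = 100
Step 2: 200 μL brought to 20 mL → factor 20000/200 = 100
Step 3: 5-fold → factor 5
Overall dilution factor = 100 × 100 × 5 = 50000
Stock = 0.500 ng/mL × 50000 = 2.500 × 10^4 ng/mL = 25.0 μg/mL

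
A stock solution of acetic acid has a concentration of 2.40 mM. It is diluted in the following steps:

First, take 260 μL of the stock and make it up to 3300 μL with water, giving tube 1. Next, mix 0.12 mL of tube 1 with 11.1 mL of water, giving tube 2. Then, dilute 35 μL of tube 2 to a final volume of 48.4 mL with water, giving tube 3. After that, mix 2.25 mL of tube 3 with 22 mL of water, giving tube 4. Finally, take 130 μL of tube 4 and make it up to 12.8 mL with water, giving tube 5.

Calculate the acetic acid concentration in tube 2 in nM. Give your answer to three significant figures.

2.02 × 10^3 nM

Step 1: 260 μL brought to 3300 μL → factor 3300/260 = 12.692
Step 2: 0.12 mL + 11.1 mL = 11.22 mL total → factor 11.22/0.12 = 93.5
Dilution factor through tube 2 = 12.692 × 93.5 = 1186.7
[tube 2] = 2.40 mM / 1186.7 = 0.002022 mM = 2.02 × 10^3 nM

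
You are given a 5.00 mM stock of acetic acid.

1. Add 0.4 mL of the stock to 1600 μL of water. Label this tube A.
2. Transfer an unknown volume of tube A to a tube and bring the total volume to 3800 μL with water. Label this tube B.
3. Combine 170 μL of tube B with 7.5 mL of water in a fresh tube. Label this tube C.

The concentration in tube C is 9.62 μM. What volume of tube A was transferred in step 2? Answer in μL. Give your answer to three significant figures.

Step 1: 0.4 mL + 1600 μL = 2 mL total → factor 2/0.4 = 5
Step 2: v brought to 3800 μL → factor = 3800 μL/v
Step 3: 170 μL + 7.5 mL = 7670 μL total → factor 7670/170 = 45.118
Product of known-step factors = 225.59
Overall factor = 5.00 mM / (9.62 μM) = 519.75
Step-2 factor = 519.75 / 225.59 = 2.304
v = 3800 μL / 2.304 = 1.65 × 10^3 μL

1.65 × 10^3 μL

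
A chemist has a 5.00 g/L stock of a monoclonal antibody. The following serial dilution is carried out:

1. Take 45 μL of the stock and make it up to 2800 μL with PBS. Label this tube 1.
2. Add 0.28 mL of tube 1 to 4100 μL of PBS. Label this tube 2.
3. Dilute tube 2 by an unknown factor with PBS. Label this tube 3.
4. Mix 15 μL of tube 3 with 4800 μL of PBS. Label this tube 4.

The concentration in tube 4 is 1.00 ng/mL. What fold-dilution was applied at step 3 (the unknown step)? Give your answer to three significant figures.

16.0-fold

Step 1: 45 μL brought to 2800 μL → factor 2800/45 = 62.222
Step 2: 0.28 mL + 4100 μL = 4.38 mL total → factor 4.38/0.28 = 15.643
Step 3: unknown factor x
Step 4: 15 μL + 4800 μL = 4815 μL total → factor 4815/15 = 321
Product of known-step factors = 3.1244 × 10^5
Overall factor = 5.00 g/L / (1.00 ng/mL) = 5 × 10^6
x = 5 × 10^6 / 3.1244 × 10^5 = 16.0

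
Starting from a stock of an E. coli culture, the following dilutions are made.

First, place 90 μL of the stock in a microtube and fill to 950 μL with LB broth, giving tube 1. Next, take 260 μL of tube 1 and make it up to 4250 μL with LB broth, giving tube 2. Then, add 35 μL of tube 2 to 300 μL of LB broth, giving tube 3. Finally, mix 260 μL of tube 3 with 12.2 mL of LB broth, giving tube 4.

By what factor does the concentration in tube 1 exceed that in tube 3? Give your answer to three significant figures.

156

Step 1: 90 μL brought to 950 μL → factor 950/90 = 10.556
Step 2: 260 μL brought to 4250 μL → factor 4250/260 = 16.346
Step 3: 35 μL + 300 μL = 335 μL total → factor 335/35 = 9.5714
Dilution factor to tube 1 = 10.556; to tube 3 = 1651.5
[tube 1]/[tube 3] = (factor to tube 3)/(factor to tube 1) = 1651.5/10.556 = 156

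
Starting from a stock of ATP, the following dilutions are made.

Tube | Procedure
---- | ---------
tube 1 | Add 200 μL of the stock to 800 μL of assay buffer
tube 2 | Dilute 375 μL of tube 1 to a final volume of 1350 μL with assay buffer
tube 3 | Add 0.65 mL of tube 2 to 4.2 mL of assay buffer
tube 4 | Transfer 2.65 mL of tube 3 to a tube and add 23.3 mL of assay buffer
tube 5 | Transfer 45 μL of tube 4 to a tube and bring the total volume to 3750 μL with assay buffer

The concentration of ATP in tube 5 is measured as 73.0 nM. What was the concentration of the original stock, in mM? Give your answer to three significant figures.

Step 1: 200 μL + 800 μL = 1000 μL total → factor 1000/200 = 5
Step 2: 375 μL brought to 1350 μL → factor 1350/375 = 3.6
Step 3: 0.65 mL + 4.2 mL = 4.85 mL total → factor 4.85/0.65 = 7.4615
Step 4: 2.65 mL + 23.3 mL = 25.95 mL total → factor 25.95/2.65 = 9.7925
Step 5: 45 μL brought to 3750 μL → factor 3750/45 = 83.333
Overall dilution factor = 5 × 3.6 × 7.4615 × 9.7925 × 83.333 = 1.096 × 10^5
Stock = 73.0 nM × 1.096 × 10^5 = 8.001 × 10^6 nM = 8.00 mM

8.00 mM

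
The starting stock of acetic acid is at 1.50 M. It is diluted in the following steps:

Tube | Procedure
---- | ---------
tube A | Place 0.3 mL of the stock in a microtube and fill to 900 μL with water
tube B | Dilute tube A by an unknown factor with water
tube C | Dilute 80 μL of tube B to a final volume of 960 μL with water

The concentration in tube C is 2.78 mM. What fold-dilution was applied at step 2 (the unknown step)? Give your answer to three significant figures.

15.0-fold

Step 1: 0.3 mL brought to 900 μL → factor 0.9/0.3 = 3
Step 2: unknown factor x
Step 3: 80 μL brought to 960 μL → factor 960/80 = 12
Product of known-step factors = 36
Overall factor = 1.50 M / (2.78 mM) = 539.57
x = 539.57 / 36 = 15.0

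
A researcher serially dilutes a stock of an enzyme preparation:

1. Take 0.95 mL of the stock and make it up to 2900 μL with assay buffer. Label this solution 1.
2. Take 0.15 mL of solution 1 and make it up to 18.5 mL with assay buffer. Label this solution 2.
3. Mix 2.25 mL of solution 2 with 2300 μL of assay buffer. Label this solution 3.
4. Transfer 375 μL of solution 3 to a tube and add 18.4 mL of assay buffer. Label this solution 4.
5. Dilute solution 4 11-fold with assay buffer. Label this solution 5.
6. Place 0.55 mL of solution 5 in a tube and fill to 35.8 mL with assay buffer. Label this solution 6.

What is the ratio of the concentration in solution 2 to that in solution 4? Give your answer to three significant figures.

101

Step 1: 0.95 mL brought to 2900 μL → factor 2.9/0.95 = 3.0526
Step 2: 0.15 mL brought to 18.5 mL → factor 18.5/0.15 = 123.33
Step 3: 2.25 mL + 2300 μL = 4.55 mL total → factor 4.55/2.25 = 2.0222
Step 4: 375 μL + 18.4 mL = 18775 μL total → factor 18775/375 = 50.067
Dilution factor to solution 2 = 376.49; to solution 4 = 38118
[solution 2]/[solution 4] = (factor to solution 4)/(factor to solution 2) = 38118/376.49 = 101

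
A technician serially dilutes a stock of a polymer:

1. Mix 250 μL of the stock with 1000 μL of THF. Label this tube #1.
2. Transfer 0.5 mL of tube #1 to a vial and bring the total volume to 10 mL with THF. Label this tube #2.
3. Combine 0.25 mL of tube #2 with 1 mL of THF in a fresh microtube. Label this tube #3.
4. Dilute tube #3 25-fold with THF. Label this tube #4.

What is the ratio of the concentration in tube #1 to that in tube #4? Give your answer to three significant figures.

2.50 × 10^3

Step 1: 250 μL + 1000 μL = 1250 μL total → factor 1250/250 = 5
Step 2: 0.5 mL brought to 10 mL → factor 10/0.5 = 20
Step 3: 0.25 mL + 1 mL = 1.25 mL total → factor 1.25/0.25 = 5
Step 4: 25-fold → factor 25
Dilution factor to tube #1 = 5; to tube #4 = 12500
[tube #1]/[tube #4] = (factor to tube #4)/(factor to tube #1) = 12500/5 = 2.50 × 10^3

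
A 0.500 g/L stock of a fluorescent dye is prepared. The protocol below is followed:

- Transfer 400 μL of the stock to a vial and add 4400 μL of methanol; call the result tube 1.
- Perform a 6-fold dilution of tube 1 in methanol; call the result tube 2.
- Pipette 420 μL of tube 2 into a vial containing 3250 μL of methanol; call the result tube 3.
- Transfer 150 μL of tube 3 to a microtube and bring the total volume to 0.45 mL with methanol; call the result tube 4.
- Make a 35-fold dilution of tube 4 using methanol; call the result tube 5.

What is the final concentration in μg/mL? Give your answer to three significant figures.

0.00757 μg/mL

Step 1: 400 μL + 4400 μL = 4800 μL total → factor 4800/400 = 12
Step 2: 6-fold → factor 6
Step 3: 420 μL + 3250 μL = 3670 μL total → factor 3670/420 = 8.7381
Step 4: 150 μL brought to 0.45 mL → factor 450/150 = 3
Step 5: 35-fold → factor 35
Overall dilution factor = 12 × 6 × 8.7381 × 3 × 35 = 66060
Final = 0.500 g/L / 66060 = 7.569 × 10^-6 g/L = 0.00757 μg/mL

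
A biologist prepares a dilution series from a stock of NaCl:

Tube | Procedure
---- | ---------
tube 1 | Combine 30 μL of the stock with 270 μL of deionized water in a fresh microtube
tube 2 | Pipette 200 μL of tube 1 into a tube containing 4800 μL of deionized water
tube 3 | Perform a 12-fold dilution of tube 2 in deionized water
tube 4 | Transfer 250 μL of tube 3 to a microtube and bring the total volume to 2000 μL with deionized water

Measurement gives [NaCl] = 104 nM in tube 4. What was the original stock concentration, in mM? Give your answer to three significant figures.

2.50 mM

Step 1: 30 μL + 270 μL = 300 μL total → factor 300/30 = 10
Step 2: 200 μL + 4800 μL = 5000 μL total → factor 5000/200 = 25
Step 3: 12-fold → factor 12
Step 4: 250 μL brought to 2000 μL → factor 2000/250 = 8
Overall dilution factor = 10 × 25 × 12 × 8 = 24000
Stock = 104 nM × 24000 = 2.496 × 10^6 nM = 2.50 mM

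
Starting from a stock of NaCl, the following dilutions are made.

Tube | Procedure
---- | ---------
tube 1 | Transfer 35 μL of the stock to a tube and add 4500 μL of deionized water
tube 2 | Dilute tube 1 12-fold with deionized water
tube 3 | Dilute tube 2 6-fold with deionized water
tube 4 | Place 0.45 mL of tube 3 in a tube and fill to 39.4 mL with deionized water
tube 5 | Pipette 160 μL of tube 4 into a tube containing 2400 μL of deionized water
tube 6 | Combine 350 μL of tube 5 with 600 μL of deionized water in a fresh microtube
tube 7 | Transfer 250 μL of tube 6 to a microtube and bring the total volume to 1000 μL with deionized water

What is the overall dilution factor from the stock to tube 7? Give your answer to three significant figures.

1.42 × 10^8

Step 1: 35 μL + 4500 μL = 4535 μL total → factor 4535/35 = 129.57
Step 2: 12-fold → factor 12
Step 3: 6-fold → factor 6
Step 4: 0.45 mL brought to 39.4 mL → factor 39.4/0.45 = 87.556
Step 5: 160 μL + 2400 μL = 2560 μL total → factor 2560/160 = 16
Step 6: 350 μL + 600 μL = 950 μL total → factor 950/350 = 2.7143
Step 7: 250 μL brought to 1000 μL → factor 1000/250 = 4
Overall dilution factor = 129.57 × 12 × 6 × 87.556 × 16 × 2.7143 × 4 = 1.4189 × 10^8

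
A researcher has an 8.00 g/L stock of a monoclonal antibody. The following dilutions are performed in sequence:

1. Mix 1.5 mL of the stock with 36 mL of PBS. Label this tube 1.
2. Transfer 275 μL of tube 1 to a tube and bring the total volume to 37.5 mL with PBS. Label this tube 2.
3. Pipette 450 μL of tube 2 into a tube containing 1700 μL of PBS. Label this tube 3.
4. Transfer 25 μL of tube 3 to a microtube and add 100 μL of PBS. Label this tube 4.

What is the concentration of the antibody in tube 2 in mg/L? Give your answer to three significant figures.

2.35 mg/L

Step 1: 1.5 mL + 36 mL = 37.5 mL total → factor 37.5/1.5 = 25
Step 2: 275 μL brought to 37.5 mL → factor 37500/275 = 136.36
Dilution factor through tube 2 = 25 × 136.36 = 3409.1
[tube 2] = 8.00 g/L / 3409.1 = 0.002347 g/L = 2.35 mg/L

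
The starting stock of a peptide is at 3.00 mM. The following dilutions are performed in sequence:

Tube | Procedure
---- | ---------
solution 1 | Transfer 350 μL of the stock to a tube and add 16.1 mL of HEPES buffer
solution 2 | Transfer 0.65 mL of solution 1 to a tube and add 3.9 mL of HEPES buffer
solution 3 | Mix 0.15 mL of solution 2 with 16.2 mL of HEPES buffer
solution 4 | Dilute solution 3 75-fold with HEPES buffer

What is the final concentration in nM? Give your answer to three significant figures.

1.12 nM

Step 1: 350 μL + 16.1 mL = 16450 μL total → factor 16450/350 = 47
Step 2: 0.65 mL + 3.9 mL = 4.55 mL total → factor 4.55/0.65 = 7
Step 3: 0.15 mL + 16.2 mL = 16.35 mL total → factor 16.35/0.15 = 109
Step 4: 75-fold → factor 75
Overall dilution factor = 47 × 7 × 109 × 75 = 2.6896 × 10^6
Final = 3.00 mM / 2.6896 × 10^6 = 1.115 × 10^-6 mM = 1.12 nM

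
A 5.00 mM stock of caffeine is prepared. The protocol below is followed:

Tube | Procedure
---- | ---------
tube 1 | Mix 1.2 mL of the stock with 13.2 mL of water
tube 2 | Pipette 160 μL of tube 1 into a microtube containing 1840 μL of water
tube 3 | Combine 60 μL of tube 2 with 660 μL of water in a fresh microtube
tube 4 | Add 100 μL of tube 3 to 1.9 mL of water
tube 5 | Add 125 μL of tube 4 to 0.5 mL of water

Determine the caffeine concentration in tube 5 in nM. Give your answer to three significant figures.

27.8 nM

Step 1: 1.2 mL + 13.2 mL = 14.4 mL total → factor 14.4/1.2 = 12
Step 2: 160 μL + 1840 μL = 2000 μL total → factor 2000/160 = 12.5
Step 3: 60 μL + 660 μL = 720 μL total → factor 720/60 = 12
Step 4: 100 μL + 1.9 mL = 2000 μL total → factor 2000/100 = 20
Step 5: 125 μL + 0.5 mL = 625 μL total → factor 625/125 = 5
Overall dilution factor = 12 × 12.5 × 12 × 20 × 5 = 1.8 × 10^5
Final = 5.00 mM / 1.8 × 10^5 = 2.778 × 10^-5 mM = 27.8 nM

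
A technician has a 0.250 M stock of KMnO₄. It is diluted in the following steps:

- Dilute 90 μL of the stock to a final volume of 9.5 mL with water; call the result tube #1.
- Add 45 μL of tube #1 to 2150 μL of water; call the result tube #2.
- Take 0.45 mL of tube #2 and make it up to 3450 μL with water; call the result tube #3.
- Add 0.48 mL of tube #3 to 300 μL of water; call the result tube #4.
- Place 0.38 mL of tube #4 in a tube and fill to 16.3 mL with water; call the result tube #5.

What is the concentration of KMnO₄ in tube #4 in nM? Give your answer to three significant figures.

3.90 × 10^3 nM

Step 1: 90 μL brought to 9.5 mL → factor 9500/90 = 105.56
Step 2: 45 μL + 2150 μL = 2195 μL total → factor 2195/45 = 48.778
Step 3: 0.45 mL brought to 3450 μL → factor 3.45/0.45 = 7.6667
Step 4: 0.48 mL + 300 μL = 0.78 mL total → factor 0.78/0.48 = 1.625
Dilution factor through tube #4 = 105.56 × 48.778 × 7.6667 × 1.625 = 64145
[tube #4] = 0.250 M / 64145 = 3.897 × 10^-6 M = 3.90 × 10^3 nM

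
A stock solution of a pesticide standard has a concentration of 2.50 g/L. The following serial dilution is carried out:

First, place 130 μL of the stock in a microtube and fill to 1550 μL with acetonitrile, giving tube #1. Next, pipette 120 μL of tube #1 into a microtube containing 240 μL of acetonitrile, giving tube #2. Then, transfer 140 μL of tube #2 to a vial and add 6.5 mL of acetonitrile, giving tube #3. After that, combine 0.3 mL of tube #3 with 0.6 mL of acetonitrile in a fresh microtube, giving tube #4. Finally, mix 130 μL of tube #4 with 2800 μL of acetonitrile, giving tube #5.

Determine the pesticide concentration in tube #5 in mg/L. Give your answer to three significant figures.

Step 1: 130 μL brought to 1550 μL → factor 1550/130 = 11.923
Step 2: 120 μL + 240 μL = 360 μL total → factor 360/120 = 3
Step 3: 140 μL + 6.5 mL = 6640 μL total → factor 6640/140 = 47.429
Step 4: 0.3 mL + 0.6 mL = 0.9 mL total → factor 0.9/0.3 = 3
Step 5: 130 μL + 2800 μL = 2930 μL total → factor 2930/130 = 22.538
Overall dilution factor = 11.923 × 3 × 47.429 × 3 × 22.538 = 1.1471 × 10^5
Final = 2.50 g/L / 1.1471 × 10^5 = 2.179 × 10^-5 g/L = 0.0218 mg/L

0.0218 mg/L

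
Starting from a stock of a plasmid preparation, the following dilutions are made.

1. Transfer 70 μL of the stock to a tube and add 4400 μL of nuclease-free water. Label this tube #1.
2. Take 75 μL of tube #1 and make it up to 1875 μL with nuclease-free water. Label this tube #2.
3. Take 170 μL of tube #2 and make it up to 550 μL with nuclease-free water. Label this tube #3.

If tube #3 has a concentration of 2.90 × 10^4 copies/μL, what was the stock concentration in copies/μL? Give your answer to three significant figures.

Step 1: 70 μL + 4400 μL = 4470 μL total → factor 4470/70 = 63.857
Step 2: 75 μL brought to 1875 μL → factor 1875/75 = 25
Step 3: 170 μL brought to 550 μL → factor 550/170 = 3.2353
Overall dilution factor = 63.857 × 25 × 3.2353 = 5164.9
Stock = 2.90 × 10^4 copies/μL × 5164.9 = 1.50 × 10^8 copies/μL

1.50 × 10^8 copies/μL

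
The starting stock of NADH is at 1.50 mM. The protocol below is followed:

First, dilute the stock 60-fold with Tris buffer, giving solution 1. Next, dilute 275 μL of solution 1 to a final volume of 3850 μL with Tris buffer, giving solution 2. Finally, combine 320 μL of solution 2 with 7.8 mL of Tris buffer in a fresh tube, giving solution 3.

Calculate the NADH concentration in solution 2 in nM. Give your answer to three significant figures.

1.79 × 10^3 nM

Step 1: 60-fold → factor 60
Step 2: 275 μL brought to 3850 μL → factor 3850/275 = 14
Dilution factor through solution 2 = 60 × 14 = 840
[solution 2] = 1.50 mM / 840 = 0.001786 mM = 1.79 × 10^3 nM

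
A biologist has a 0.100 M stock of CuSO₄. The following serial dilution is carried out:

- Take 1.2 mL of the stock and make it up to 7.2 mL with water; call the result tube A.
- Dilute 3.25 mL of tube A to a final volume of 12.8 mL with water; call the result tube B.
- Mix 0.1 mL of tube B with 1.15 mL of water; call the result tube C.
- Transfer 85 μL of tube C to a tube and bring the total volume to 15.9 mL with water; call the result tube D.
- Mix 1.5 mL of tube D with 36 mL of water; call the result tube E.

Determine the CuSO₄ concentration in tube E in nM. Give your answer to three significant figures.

72.4 nM

Step 1: 1.2 mL brought to 7.2 mL → factor 7.2/1.2 = 6
Step 2: 3.25 mL brought to 12.8 mL → factor 12.8/3.25 = 3.9385
Step 3: 0.1 mL + 1.15 mL = 1.25 mL total → factor 1.25/0.1 = 12.5
Step 4: 85 μL brought to 15.9 mL → factor 15900/85 = 187.06
Step 5: 1.5 mL + 36 mL = 37.5 mL total → factor 37.5/1.5 = 25
Overall dilution factor = 6 × 3.9385 × 12.5 × 187.06 × 25 = 1.3814 × 10^6
Final = 0.100 M / 1.3814 × 10^6 = 7.239 × 10^-8 M = 72.4 nM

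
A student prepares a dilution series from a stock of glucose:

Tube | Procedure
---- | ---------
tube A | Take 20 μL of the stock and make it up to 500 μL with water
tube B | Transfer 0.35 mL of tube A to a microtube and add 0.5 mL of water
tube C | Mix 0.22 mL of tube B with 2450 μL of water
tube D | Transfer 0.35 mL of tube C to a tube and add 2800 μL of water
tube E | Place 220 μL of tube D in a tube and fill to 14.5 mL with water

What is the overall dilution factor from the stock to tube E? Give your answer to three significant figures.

4.37 × 10^5

Step 1: 20 μL brought to 500 μL → factor 500/20 = 25
Step 2: 0.35 mL + 0.5 mL = 0.85 mL total → factor 0.85/0.35 = 2.4286
Step 3: 0.22 mL + 2450 μL = 2.67 mL total → factor 2.67/0.22 = 12.136
Step 4: 0.35 mL + 2800 μL = 3.15 mL total → factor 3.15/0.35 = 9
Step 5: 220 μL brought to 14.5 mL → factor 14500/220 = 65.909
Overall dilution factor = 25 × 2.4286 × 12.136 × 9 × 65.909 = 4.3709 × 10^5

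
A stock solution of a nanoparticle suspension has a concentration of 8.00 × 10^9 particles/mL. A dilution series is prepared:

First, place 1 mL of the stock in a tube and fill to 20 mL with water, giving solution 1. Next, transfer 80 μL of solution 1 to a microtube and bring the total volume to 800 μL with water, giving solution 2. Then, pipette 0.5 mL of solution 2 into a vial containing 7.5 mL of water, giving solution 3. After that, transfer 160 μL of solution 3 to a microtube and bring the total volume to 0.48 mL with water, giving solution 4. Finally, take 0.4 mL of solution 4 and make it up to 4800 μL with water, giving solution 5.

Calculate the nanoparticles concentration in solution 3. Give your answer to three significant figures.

Step 1: 1 mL brought to 20 mL → factor 20/1 = 20
Step 2: 80 μL brought to 800 μL → factor 800/80 = 10
Step 3: 0.5 mL + 7.5 mL = 8 mL total → factor 8/0.5 = 16
Dilution factor through solution 3 = 20 × 10 × 16 = 3200
[solution 3] = 8.00 × 10^9 particles/mL / 3200 = 2.50 × 10^6 particles/mL

2.50 × 10^6 particles/mL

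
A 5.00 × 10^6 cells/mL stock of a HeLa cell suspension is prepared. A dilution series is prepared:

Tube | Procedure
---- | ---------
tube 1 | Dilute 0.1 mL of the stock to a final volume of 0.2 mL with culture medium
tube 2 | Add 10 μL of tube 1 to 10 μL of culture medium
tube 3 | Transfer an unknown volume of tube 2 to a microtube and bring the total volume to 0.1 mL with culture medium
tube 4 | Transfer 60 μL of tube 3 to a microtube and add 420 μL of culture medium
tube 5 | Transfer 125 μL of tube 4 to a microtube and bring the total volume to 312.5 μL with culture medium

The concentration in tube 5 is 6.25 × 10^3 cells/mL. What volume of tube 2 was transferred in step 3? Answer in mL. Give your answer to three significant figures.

0.0100 mL

Step 1: 0.1 mL brought to 0.2 mL → factor 0.2/0.1 = 2
Step 2: 10 μL + 10 μL = 20 μL total → factor 20/10 = 2
Step 3: v brought to 0.1 mL → factor = 0.1 mL/v
Step 4: 60 μL + 420 μL = 480 μL total → factor 480/60 = 8
Step 5: 125 μL brought to 312.5 μL → factor 312.5/125 = 2.5
Product of known-step factors = 80
Overall factor = 5.00 × 10^6 cells/mL / (6.25 × 10^3 cells/mL) = 800
Step-3 factor = 800 / 80 = 10
v = 0.1 mL / 10 = 0.0100 mL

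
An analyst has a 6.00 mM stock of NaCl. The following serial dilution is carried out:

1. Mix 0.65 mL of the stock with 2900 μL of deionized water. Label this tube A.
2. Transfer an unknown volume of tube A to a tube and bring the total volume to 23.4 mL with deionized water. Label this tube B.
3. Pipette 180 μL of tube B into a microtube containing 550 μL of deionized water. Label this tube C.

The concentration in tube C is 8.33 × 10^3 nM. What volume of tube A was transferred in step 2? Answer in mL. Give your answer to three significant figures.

0.720 mL

Step 1: 0.65 mL + 2900 μL = 3.55 mL total → factor 3.55/0.65 = 5.4615
Step 2: v brought to 23.4 mL → factor = 23.4 mL/v
Step 3: 180 μL + 550 μL = 730 μL total → factor 730/180 = 4.0556
Product of known-step factors = 22.15
Overall factor = 6.00 mM / (8.33 × 10^3 nM) = 720.29
Step-2 factor = 720.29 / 22.15 = 32.519
v = 23.4 mL / 32.519 = 0.720 mL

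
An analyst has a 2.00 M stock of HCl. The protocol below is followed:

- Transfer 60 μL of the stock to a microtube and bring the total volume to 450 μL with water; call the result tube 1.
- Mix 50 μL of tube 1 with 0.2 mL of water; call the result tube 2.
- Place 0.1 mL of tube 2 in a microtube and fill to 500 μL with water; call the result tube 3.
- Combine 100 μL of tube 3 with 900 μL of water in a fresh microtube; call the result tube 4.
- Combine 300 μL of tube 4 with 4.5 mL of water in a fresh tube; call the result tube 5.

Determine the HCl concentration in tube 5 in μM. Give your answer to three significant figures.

Step 1: 60 μL brought to 450 μL → factor 450/60 = 7.5
Step 2: 50 μL + 0.2 mL = 250 μL total → factor 250/50 = 5
Step 3: 0.1 mL brought to 500 μL → factor 0.5/0.1 = 5
Step 4: 100 μL + 900 μL = 1000 μL total → factor 1000/100 = 10
Step 5: 300 μL + 4.5 mL = 4800 μL total → factor 4800/300 = 16
Overall dilution factor = 7.5 × 5 × 5 × 10 × 16 = 30000
Final = 2.00 M / 30000 = 6.667 × 10^-5 M = 66.7 μM

66.7 μM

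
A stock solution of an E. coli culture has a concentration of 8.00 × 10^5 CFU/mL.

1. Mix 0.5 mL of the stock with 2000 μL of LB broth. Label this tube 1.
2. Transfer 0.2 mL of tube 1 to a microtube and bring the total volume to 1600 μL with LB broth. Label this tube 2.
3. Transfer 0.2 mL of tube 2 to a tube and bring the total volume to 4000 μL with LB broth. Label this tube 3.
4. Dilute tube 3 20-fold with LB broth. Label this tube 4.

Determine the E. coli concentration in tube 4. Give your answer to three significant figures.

50.0 CFU/mL

Step 1: 0.5 mL + 2000 μL = 2.5 mL total → factor 2.5/0.5 = 5
Step 2: 0.2 mL brought to 1600 μL → factor 1.6/0.2 = 8
Step 3: 0.2 mL brought to 4000 μL → factor 4/0.2 = 20
Step 4: 20-fold → factor 20
Overall dilution factor = 5 × 8 × 20 × 20 = 16000
Final = 8.00 × 10^5 CFU/mL / 16000 = 50.0 CFU/mL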